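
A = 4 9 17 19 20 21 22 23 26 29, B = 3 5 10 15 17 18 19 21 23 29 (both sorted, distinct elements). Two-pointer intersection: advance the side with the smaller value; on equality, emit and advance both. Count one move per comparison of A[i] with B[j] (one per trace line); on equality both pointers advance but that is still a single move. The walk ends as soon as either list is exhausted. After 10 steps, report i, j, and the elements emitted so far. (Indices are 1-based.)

[i=1,j=1] 4>3 → j++
[i=1,j=2] 4<5 → i++
[i=2,j=2] 9>5 → j++
[i=2,j=3] 9<10 → i++
[i=3,j=3] 17>10 → j++
[i=3,j=4] 17>15 → j++
[i=3,j=5] 17==17 emit → i++,j++
[i=4,j=6] 19>18 → j++
[i=4,j=7] 19==19 emit → i++,j++
[i=5,j=8] 20<21 → i++

i=6, j=8, emitted=[17, 19]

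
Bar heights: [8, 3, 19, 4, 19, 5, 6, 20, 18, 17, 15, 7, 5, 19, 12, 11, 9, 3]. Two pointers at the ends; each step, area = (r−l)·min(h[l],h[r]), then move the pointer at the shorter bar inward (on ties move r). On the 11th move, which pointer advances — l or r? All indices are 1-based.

l=1 r=18: min(8,3)*17=51 best=51 *, r--
l=1 r=17: min(8,9)*16=128 best=128 *, l++
l=2 r=17: min(3,9)*15=45 best=128, l++
l=3 r=17: min(19,9)*14=126 best=128, r--
l=3 r=16: min(19,11)*13=143 best=143 *, r--
l=3 r=15: min(19,12)*12=144 best=144 *, r--
l=3 r=14: min(19,19)*11=209 best=209 *, r--
l=3 r=13: min(19,5)*10=50 best=209, r--
l=3 r=12: min(19,7)*9=63 best=209, r--
l=3 r=11: min(19,15)*8=120 best=209, r--
l=3 r=10: min(19,17)*7=119 best=209, r--

r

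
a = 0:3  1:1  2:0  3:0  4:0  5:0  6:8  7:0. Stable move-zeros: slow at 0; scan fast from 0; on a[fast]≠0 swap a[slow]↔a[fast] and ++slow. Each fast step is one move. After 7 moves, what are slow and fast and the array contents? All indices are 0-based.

slow=3, fast=7, a=[3, 1, 8, 0, 0, 0, 0, 0]

slow=0 fast=0: a[fast]=3≠0 swap→a[0]=3, slow++,fast++
slow=1 fast=1: a[fast]=1≠0 swap→a[1]=1, slow++,fast++
slow=2 fast=2: a[fast]=0, fast++
slow=2 fast=3: a[fast]=0, fast++
slow=2 fast=4: a[fast]=0, fast++
slow=2 fast=5: a[fast]=0, fast++
slow=2 fast=6: a[fast]=8≠0 swap→a[2]=8, slow++,fast++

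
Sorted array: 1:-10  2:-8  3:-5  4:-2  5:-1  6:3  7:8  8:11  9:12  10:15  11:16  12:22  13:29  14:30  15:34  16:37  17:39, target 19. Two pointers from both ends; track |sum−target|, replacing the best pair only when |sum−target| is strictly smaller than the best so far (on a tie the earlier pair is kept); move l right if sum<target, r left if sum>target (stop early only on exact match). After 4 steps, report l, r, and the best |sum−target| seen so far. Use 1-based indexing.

l=1, r=13, best |Δ|=1

[1,17] -10+39=29 d=10 * → r--
[1,16] -10+37=27 d=8 * → r--
[1,15] -10+34=24 d=5 * → r--
[1,14] -10+30=20 d=1 * → r--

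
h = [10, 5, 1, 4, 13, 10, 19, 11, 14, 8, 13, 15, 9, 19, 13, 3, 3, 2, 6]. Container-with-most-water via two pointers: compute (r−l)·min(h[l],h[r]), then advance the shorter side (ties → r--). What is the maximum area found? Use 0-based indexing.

max area = 140

l=0 r=18: min(10,6)*18=108 best=108 *, r--
l=0 r=17: min(10,2)*17=34 best=108, r--
l=0 r=16: min(10,3)*16=48 best=108, r--
l=0 r=15: min(10,3)*15=45 best=108, r--
l=0 r=14: min(10,13)*14=140 best=140 *, l++
l=1 r=14: min(5,13)*13=65 best=140, l++
l=2 r=14: min(1,13)*12=12 best=140, l++
l=3 r=14: min(4,13)*11=44 best=140, l++
l=4 r=14: min(13,13)*10=130 best=140, r--
l=4 r=13: min(13,19)*9=117 best=140, l++
l=5 r=13: min(10,19)*8=80 best=140, l++
l=6 r=13: min(19,19)*7=133 best=140, r--
l=6 r=12: min(19,9)*6=54 best=140, r--
l=6 r=11: min(19,15)*5=75 best=140, r--
l=6 r=10: min(19,13)*4=52 best=140, r--
l=6 r=9: min(19,8)*3=24 best=140, r--
l=6 r=8: min(19,14)*2=28 best=140, r--
l=6 r=7: min(19,11)*1=11 best=140, r--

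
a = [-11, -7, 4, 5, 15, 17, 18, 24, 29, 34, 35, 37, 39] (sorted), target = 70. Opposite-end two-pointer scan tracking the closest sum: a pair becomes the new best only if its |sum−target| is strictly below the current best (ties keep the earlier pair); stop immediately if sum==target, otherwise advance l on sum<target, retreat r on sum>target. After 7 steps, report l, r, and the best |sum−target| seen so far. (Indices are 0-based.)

[0,12] -11+39=28 d=42 * → l++
[1,12] -7+39=32 d=38 * → l++
[2,12] 4+39=43 d=27 * → l++
[3,12] 5+39=44 d=26 * → l++
[4,12] 15+39=54 d=16 * → l++
[5,12] 17+39=56 d=14 * → l++
[6,12] 18+39=57 d=13 * → l++

l=7, r=12, best |Δ|=13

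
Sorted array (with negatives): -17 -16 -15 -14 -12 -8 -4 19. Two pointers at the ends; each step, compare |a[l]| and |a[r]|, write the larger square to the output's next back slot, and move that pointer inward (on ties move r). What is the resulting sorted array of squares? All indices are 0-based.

l=0 r=7: |-17|<=|19| out[7]=361, r--
l=0 r=6: |-17|>|-4| out[6]=289, l++
l=1 r=6: |-16|>|-4| out[5]=256, l++
l=2 r=6: |-15|>|-4| out[4]=225, l++
l=3 r=6: |-14|>|-4| out[3]=196, l++
l=4 r=6: |-12|>|-4| out[2]=144, l++
l=5 r=6: |-8|>|-4| out[1]=64, l++
l=6 r=6: |-4|<=|-4| out[0]=16, r--

[16, 64, 144, 196, 225, 256, 289, 361]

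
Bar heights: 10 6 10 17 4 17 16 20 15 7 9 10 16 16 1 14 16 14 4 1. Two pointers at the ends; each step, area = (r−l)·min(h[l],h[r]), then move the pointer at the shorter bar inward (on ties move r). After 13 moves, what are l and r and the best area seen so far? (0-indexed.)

l=0 r=19: min(10,1)*19=19 best=19 *, r--
l=0 r=18: min(10,4)*18=72 best=72 *, r--
l=0 r=17: min(10,14)*17=170 best=170 *, l++
l=1 r=17: min(6,14)*16=96 best=170, l++
l=2 r=17: min(10,14)*15=150 best=170, l++
l=3 r=17: min(17,14)*14=196 best=196 *, r--
l=3 r=16: min(17,16)*13=208 best=208 *, r--
l=3 r=15: min(17,14)*12=168 best=208, r--
l=3 r=14: min(17,1)*11=11 best=208, r--
l=3 r=13: min(17,16)*10=160 best=208, r--
l=3 r=12: min(17,16)*9=144 best=208, r--
l=3 r=11: min(17,10)*8=80 best=208, r--
l=3 r=10: min(17,9)*7=63 best=208, r--

l=3, r=9, best area=208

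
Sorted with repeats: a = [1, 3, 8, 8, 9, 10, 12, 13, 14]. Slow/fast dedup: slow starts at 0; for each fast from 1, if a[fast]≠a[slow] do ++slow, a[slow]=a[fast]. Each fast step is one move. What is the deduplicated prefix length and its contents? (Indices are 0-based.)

length 8; prefix = [1, 3, 8, 9, 10, 12, 13, 14]

slow=0 fast=1: a[fast]=3≠a[slow]=1 write a[1]=3, slow++,fast++
slow=1 fast=2: a[fast]=8≠a[slow]=3 write a[2]=8, slow++,fast++
slow=2 fast=3: a[fast]=8=a[slow] dup, fast++
slow=2 fast=4: a[fast]=9≠a[slow]=8 write a[3]=9, slow++,fast++
slow=3 fast=5: a[fast]=10≠a[slow]=9 write a[4]=10, slow++,fast++
slow=4 fast=6: a[fast]=12≠a[slow]=10 write a[5]=12, slow++,fast++
slow=5 fast=7: a[fast]=13≠a[slow]=12 write a[6]=13, slow++,fast++
slow=6 fast=8: a[fast]=14≠a[slow]=13 write a[7]=14, slow++,fast++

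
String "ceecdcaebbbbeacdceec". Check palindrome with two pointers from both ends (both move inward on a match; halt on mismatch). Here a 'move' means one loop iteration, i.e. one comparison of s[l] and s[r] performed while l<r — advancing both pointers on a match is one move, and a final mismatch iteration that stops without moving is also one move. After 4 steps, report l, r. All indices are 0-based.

l=4, r=15

[0,19] 'c'=='c' → l++,r--
[1,18] 'e'=='e' → l++,r--
[2,17] 'e'=='e' → l++,r--
[3,16] 'c'=='c' → l++,r--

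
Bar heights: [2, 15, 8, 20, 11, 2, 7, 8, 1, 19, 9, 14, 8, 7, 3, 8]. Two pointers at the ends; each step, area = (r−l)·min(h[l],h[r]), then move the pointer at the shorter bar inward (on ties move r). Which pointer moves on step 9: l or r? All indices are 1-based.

[1,16] min(2,8)*15=30 best=30 * → l++
[2,16] min(15,8)*14=112 best=112 * → r--
[2,15] min(15,3)*13=39 best=112 → r--
[2,14] min(15,7)*12=84 best=112 → r--
[2,13] min(15,8)*11=88 best=112 → r--
[2,12] min(15,14)*10=140 best=140 * → r--
[2,11] min(15,9)*9=81 best=140 → r--
[2,10] min(15,19)*8=120 best=140 → l++
[3,10] min(8,19)*7=56 best=140 → l++

l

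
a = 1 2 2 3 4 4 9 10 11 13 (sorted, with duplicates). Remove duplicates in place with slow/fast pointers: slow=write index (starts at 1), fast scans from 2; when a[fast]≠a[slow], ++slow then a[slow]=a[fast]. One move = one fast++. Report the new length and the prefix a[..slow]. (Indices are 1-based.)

(s=1,f=2) a[fast]=2≠a[slow]=1 write a[2]=2 → slow++,fast++
(s=2,f=3) a[fast]=2=a[slow] dup → fast++
(s=2,f=4) a[fast]=3≠a[slow]=2 write a[3]=3 → slow++,fast++
(s=3,f=5) a[fast]=4≠a[slow]=3 write a[4]=4 → slow++,fast++
(s=4,f=6) a[fast]=4=a[slow] dup → fast++
(s=4,f=7) a[fast]=9≠a[slow]=4 write a[5]=9 → slow++,fast++
(s=5,f=8) a[fast]=10≠a[slow]=9 write a[6]=10 → slow++,fast++
(s=6,f=9) a[fast]=11≠a[slow]=10 write a[7]=11 → slow++,fast++
(s=7,f=10) a[fast]=13≠a[slow]=11 write a[8]=13 → slow++,fast++

length 8; prefix = [1, 2, 3, 4, 9, 10, 11, 13]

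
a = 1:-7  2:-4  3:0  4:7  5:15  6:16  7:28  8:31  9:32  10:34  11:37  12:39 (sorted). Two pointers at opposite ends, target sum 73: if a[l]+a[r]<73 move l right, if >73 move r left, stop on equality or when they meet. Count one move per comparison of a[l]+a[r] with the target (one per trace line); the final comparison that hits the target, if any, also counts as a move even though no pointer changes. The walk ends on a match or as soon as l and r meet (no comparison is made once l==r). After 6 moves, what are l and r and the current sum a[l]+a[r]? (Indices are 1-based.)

l=1 r=12: -7+39=32 <73, l++
l=2 r=12: -4+39=35 <73, l++
l=3 r=12: 0+39=39 <73, l++
l=4 r=12: 7+39=46 <73, l++
l=5 r=12: 15+39=54 <73, l++
l=6 r=12: 16+39=55 <73, l++

l=7, r=12, sum=67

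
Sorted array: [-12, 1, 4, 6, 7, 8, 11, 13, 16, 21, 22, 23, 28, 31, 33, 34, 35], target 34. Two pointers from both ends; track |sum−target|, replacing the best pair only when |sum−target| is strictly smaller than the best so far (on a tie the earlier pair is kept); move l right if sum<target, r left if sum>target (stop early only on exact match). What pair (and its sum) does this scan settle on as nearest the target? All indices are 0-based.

l=0 r=16: -12+35=23 d=11 *, l++
l=1 r=16: 1+35=36 d=2 *, r--
l=1 r=15: 1+34=35 d=1 *, r--
l=1 r=14: 1+33=34 d=0 *, stop

pair (1, 33) with sum 34 (|Δ|=0)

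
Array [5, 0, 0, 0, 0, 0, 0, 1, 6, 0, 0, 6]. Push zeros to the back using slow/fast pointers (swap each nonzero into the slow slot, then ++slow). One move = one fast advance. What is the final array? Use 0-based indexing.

(s=0,f=0) a[fast]=5≠0 swap→a[0]=5 → slow++,fast++
(s=1,f=1) a[fast]=0 → fast++
(s=1,f=2) a[fast]=0 → fast++
(s=1,f=3) a[fast]=0 → fast++
(s=1,f=4) a[fast]=0 → fast++
(s=1,f=5) a[fast]=0 → fast++
(s=1,f=6) a[fast]=0 → fast++
(s=1,f=7) a[fast]=1≠0 swap→a[1]=1 → slow++,fast++
(s=2,f=8) a[fast]=6≠0 swap→a[2]=6 → slow++,fast++
(s=3,f=9) a[fast]=0 → fast++
(s=3,f=10) a[fast]=0 → fast++
(s=3,f=11) a[fast]=6≠0 swap→a[3]=6 → slow++,fast++

[5, 1, 6, 6, 0, 0, 0, 0, 0, 0, 0, 0]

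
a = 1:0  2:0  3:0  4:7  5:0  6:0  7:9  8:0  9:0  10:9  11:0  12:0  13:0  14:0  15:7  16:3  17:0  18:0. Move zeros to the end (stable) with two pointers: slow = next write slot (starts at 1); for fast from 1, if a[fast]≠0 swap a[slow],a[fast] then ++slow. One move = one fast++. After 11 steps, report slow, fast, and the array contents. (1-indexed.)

slow=4, fast=12, a=[7, 9, 9, 0, 0, 0, 0, 0, 0, 0, 0, 0, 0, 0, 7, 3, 0, 0]

slow=1 fast=1: a[fast]=0, fast++
slow=1 fast=2: a[fast]=0, fast++
slow=1 fast=3: a[fast]=0, fast++
slow=1 fast=4: a[fast]=7≠0 swap→a[1]=7, slow++,fast++
slow=2 fast=5: a[fast]=0, fast++
slow=2 fast=6: a[fast]=0, fast++
slow=2 fast=7: a[fast]=9≠0 swap→a[2]=9, slow++,fast++
slow=3 fast=8: a[fast]=0, fast++
slow=3 fast=9: a[fast]=0, fast++
slow=3 fast=10: a[fast]=9≠0 swap→a[3]=9, slow++,fast++
slow=4 fast=11: a[fast]=0, fast++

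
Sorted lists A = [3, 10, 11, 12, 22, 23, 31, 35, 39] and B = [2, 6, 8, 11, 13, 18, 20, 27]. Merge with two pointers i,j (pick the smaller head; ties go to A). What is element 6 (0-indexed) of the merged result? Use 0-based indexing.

[i=0,j=0] A[i]=3>B[j]=2 take 2 → j++
[i=0,j=1] A[i]=3<=B[j]=6 take 3 → i++
[i=1,j=1] A[i]=10>B[j]=6 take 6 → j++
[i=1,j=2] A[i]=10>B[j]=8 take 8 → j++
[i=1,j=3] A[i]=10<=B[j]=11 take 10 → i++
[i=2,j=3] A[i]=11<=B[j]=11 take 11 → i++
[i=3,j=3] A[i]=12>B[j]=11 take 11 → j++
[i=3,j=4] A[i]=12<=B[j]=13 take 12 → i++
[i=4,j=4] A[i]=22>B[j]=13 take 13 → j++
[i=4,j=5] A[i]=22>B[j]=18 take 18 → j++
[i=4,j=6] A[i]=22>B[j]=20 take 20 → j++
[i=4,j=7] A[i]=22<=B[j]=27 take 22 → i++
[i=5,j=7] A[i]=23<=B[j]=27 take 23 → i++
[i=6,j=7] A[i]=31>B[j]=27 take 27 → j++
[i=6,j=8] B done, take A[i]=31 → i++
[i=7,j=8] B done, take A[i]=35 → i++
[i=8,j=8] B done, take A[i]=39 → i++

merged[6] = 11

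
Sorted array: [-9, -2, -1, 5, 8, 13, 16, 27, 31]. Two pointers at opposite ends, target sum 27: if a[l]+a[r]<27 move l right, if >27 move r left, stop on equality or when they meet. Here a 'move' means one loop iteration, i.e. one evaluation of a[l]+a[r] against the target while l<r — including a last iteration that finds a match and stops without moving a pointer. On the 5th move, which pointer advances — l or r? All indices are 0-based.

r

[0,8] -9+31=22 <27 → l++
[1,8] -2+31=29 >27 → r--
[1,7] -2+27=25 <27 → l++
[2,7] -1+27=26 <27 → l++
[3,7] 5+27=32 >27 → r--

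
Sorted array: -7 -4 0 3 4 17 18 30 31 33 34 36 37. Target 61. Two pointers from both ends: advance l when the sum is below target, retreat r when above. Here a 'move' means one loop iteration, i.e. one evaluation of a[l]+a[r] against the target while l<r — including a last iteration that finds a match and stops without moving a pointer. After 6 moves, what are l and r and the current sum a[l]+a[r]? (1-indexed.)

l=1 r=13: -7+37=30 <61, l++
l=2 r=13: -4+37=33 <61, l++
l=3 r=13: 0+37=37 <61, l++
l=4 r=13: 3+37=40 <61, l++
l=5 r=13: 4+37=41 <61, l++
l=6 r=13: 17+37=54 <61, l++

l=7, r=13, sum=55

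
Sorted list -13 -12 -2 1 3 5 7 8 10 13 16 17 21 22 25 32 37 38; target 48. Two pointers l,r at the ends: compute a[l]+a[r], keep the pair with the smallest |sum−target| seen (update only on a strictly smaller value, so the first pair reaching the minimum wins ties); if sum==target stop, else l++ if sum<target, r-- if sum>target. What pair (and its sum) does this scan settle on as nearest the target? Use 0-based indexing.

[0,17] -13+38=25 d=23 * → l++
[1,17] -12+38=26 d=22 * → l++
[2,17] -2+38=36 d=12 * → l++
[3,17] 1+38=39 d=9 * → l++
[4,17] 3+38=41 d=7 * → l++
[5,17] 5+38=43 d=5 * → l++
[6,17] 7+38=45 d=3 * → l++
[7,17] 8+38=46 d=2 * → l++
[8,17] 10+38=48 d=0 * → stop

pair (10, 38) with sum 48 (|Δ|=0)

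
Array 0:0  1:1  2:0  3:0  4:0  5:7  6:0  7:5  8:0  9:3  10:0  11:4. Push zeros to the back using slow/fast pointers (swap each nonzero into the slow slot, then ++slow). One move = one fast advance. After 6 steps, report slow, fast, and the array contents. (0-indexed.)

(s=0,f=0) a[fast]=0 → fast++
(s=0,f=1) a[fast]=1≠0 swap→a[0]=1 → slow++,fast++
(s=1,f=2) a[fast]=0 → fast++
(s=1,f=3) a[fast]=0 → fast++
(s=1,f=4) a[fast]=0 → fast++
(s=1,f=5) a[fast]=7≠0 swap→a[1]=7 → slow++,fast++

slow=2, fast=6, a=[1, 7, 0, 0, 0, 0, 0, 5, 0, 3, 0, 4]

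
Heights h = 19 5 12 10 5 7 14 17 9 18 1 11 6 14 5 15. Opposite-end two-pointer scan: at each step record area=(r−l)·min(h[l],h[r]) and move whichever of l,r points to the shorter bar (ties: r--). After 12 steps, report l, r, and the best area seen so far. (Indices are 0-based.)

[0,15] min(19,15)*15=225 best=225 * → r--
[0,14] min(19,5)*14=70 best=225 → r--
[0,13] min(19,14)*13=182 best=225 → r--
[0,12] min(19,6)*12=72 best=225 → r--
[0,11] min(19,11)*11=121 best=225 → r--
[0,10] min(19,1)*10=10 best=225 → r--
[0,9] min(19,18)*9=162 best=225 → r--
[0,8] min(19,9)*8=72 best=225 → r--
[0,7] min(19,17)*7=119 best=225 → r--
[0,6] min(19,14)*6=84 best=225 → r--
[0,5] min(19,7)*5=35 best=225 → r--
[0,4] min(19,5)*4=20 best=225 → r--

l=0, r=3, best area=225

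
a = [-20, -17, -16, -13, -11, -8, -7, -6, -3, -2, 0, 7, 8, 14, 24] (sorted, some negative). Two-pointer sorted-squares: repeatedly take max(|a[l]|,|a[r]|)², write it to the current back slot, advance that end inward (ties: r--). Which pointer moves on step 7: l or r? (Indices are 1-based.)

l=1 r=15: |-20|<=|24| out[15]=576, r--
l=1 r=14: |-20|>|14| out[14]=400, l++
l=2 r=14: |-17|>|14| out[13]=289, l++
l=3 r=14: |-16|>|14| out[12]=256, l++
l=4 r=14: |-13|<=|14| out[11]=196, r--
l=4 r=13: |-13|>|8| out[10]=169, l++
l=5 r=13: |-11|>|8| out[9]=121, l++

l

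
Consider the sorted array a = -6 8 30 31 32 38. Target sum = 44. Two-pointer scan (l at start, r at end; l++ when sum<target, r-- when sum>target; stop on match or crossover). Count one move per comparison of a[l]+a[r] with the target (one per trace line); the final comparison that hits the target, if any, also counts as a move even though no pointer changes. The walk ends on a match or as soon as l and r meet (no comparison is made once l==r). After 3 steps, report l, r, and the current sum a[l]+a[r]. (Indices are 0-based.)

l=2, r=4, sum=62

l=0 r=5: -6+38=32 <44, l++
l=1 r=5: 8+38=46 >44, r--
l=1 r=4: 8+32=40 <44, l++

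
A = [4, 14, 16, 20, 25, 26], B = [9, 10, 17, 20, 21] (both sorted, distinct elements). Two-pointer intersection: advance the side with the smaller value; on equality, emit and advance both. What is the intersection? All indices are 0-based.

intersection = [20]

[i=0,j=0] 4<9 → i++
[i=1,j=0] 14>9 → j++
[i=1,j=1] 14>10 → j++
[i=1,j=2] 14<17 → i++
[i=2,j=2] 16<17 → i++
[i=3,j=2] 20>17 → j++
[i=3,j=3] 20==20 emit → i++,j++
[i=4,j=4] 25>21 → j++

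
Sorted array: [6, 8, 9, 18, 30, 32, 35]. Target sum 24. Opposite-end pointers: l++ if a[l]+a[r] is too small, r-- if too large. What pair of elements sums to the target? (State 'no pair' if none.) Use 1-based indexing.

(6, 18)

[1,7] 6+35=41 >24 → r--
[1,6] 6+32=38 >24 → r--
[1,5] 6+30=36 >24 → r--
[1,4] 6+18=24 → found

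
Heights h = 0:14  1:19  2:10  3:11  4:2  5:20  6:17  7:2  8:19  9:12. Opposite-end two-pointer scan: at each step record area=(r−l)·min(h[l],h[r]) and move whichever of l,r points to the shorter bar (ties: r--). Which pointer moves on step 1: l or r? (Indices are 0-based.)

l=0 r=9: min(14,12)*9=108 best=108 *, r--

r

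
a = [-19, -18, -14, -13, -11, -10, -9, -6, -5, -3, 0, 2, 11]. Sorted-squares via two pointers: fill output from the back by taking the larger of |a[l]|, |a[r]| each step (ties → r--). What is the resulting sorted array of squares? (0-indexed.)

[0, 4, 9, 25, 36, 81, 100, 121, 121, 169, 196, 324, 361]

[0,12] |-19|>|11| out[12]=361 → l++
[1,12] |-18|>|11| out[11]=324 → l++
[2,12] |-14|>|11| out[10]=196 → l++
[3,12] |-13|>|11| out[9]=169 → l++
[4,12] |-11|<=|11| out[8]=121 → r--
[4,11] |-11|>|2| out[7]=121 → l++
[5,11] |-10|>|2| out[6]=100 → l++
[6,11] |-9|>|2| out[5]=81 → l++
[7,11] |-6|>|2| out[4]=36 → l++
[8,11] |-5|>|2| out[3]=25 → l++
[9,11] |-3|>|2| out[2]=9 → l++
[10,11] |0|<=|2| out[1]=4 → r--
[10,10] |0|<=|0| out[0]=0 → r--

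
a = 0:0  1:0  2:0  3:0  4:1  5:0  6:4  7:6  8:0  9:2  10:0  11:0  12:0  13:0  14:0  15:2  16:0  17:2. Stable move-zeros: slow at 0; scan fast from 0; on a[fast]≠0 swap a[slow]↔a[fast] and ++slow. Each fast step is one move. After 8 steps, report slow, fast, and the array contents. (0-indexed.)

slow=3, fast=8, a=[1, 4, 6, 0, 0, 0, 0, 0, 0, 2, 0, 0, 0, 0, 0, 2, 0, 2]

slow=0 fast=0: a[fast]=0, fast++
slow=0 fast=1: a[fast]=0, fast++
slow=0 fast=2: a[fast]=0, fast++
slow=0 fast=3: a[fast]=0, fast++
slow=0 fast=4: a[fast]=1≠0 swap→a[0]=1, slow++,fast++
slow=1 fast=5: a[fast]=0, fast++
slow=1 fast=6: a[fast]=4≠0 swap→a[1]=4, slow++,fast++
slow=2 fast=7: a[fast]=6≠0 swap→a[2]=6, slow++,fast++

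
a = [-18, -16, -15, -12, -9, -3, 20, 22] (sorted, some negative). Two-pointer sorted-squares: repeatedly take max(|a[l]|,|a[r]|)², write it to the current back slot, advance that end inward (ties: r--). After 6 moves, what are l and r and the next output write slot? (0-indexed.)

l=4, r=5, next write slot=1

l=0 r=7: |-18|<=|22| out[7]=484, r--
l=0 r=6: |-18|<=|20| out[6]=400, r--
l=0 r=5: |-18|>|-3| out[5]=324, l++
l=1 r=5: |-16|>|-3| out[4]=256, l++
l=2 r=5: |-15|>|-3| out[3]=225, l++
l=3 r=5: |-12|>|-3| out[2]=144, l++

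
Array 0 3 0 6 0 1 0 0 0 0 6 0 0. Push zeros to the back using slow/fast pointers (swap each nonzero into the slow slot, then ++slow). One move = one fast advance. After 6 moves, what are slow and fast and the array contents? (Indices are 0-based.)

slow=3, fast=6, a=[3, 6, 1, 0, 0, 0, 0, 0, 0, 0, 6, 0, 0]

(s=0,f=0) a[fast]=0 → fast++
(s=0,f=1) a[fast]=3≠0 swap→a[0]=3 → slow++,fast++
(s=1,f=2) a[fast]=0 → fast++
(s=1,f=3) a[fast]=6≠0 swap→a[1]=6 → slow++,fast++
(s=2,f=4) a[fast]=0 → fast++
(s=2,f=5) a[fast]=1≠0 swap→a[2]=1 → slow++,fast++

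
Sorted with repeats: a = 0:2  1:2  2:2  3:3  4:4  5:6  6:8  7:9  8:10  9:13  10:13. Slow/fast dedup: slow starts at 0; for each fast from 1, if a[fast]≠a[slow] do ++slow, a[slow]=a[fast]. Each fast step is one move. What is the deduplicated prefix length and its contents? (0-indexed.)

length 8; prefix = [2, 3, 4, 6, 8, 9, 10, 13]

slow=0 fast=1: a[fast]=2=a[slow] dup, fast++
slow=0 fast=2: a[fast]=2=a[slow] dup, fast++
slow=0 fast=3: a[fast]=3≠a[slow]=2 write a[1]=3, slow++,fast++
slow=1 fast=4: a[fast]=4≠a[slow]=3 write a[2]=4, slow++,fast++
slow=2 fast=5: a[fast]=6≠a[slow]=4 write a[3]=6, slow++,fast++
slow=3 fast=6: a[fast]=8≠a[slow]=6 write a[4]=8, slow++,fast++
slow=4 fast=7: a[fast]=9≠a[slow]=8 write a[5]=9, slow++,fast++
slow=5 fast=8: a[fast]=10≠a[slow]=9 write a[6]=10, slow++,fast++
slow=6 fast=9: a[fast]=13≠a[slow]=10 write a[7]=13, slow++,fast++
slow=7 fast=10: a[fast]=13=a[slow] dup, fast++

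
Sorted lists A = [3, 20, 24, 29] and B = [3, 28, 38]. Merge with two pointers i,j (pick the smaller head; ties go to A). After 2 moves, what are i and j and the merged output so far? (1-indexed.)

i=2, j=2, merged so far=[3, 3]

i=1 j=1: A[i]=3<=B[j]=3 take 3, i++
i=2 j=1: A[i]=20>B[j]=3 take 3, j++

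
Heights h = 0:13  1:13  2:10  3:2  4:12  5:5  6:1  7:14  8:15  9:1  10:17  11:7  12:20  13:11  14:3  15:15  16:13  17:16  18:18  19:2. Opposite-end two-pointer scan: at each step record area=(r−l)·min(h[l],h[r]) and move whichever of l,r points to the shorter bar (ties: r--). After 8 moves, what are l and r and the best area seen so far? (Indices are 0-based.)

l=7, r=18, best area=234

[0,19] min(13,2)*19=38 best=38 * → r--
[0,18] min(13,18)*18=234 best=234 * → l++
[1,18] min(13,18)*17=221 best=234 → l++
[2,18] min(10,18)*16=160 best=234 → l++
[3,18] min(2,18)*15=30 best=234 → l++
[4,18] min(12,18)*14=168 best=234 → l++
[5,18] min(5,18)*13=65 best=234 → l++
[6,18] min(1,18)*12=12 best=234 → l++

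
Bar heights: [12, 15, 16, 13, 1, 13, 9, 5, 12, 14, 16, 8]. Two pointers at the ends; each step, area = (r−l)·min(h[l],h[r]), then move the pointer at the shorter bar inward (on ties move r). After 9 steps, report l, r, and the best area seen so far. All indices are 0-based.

[0,11] min(12,8)*11=88 best=88 * → r--
[0,10] min(12,16)*10=120 best=120 * → l++
[1,10] min(15,16)*9=135 best=135 * → l++
[2,10] min(16,16)*8=128 best=135 → r--
[2,9] min(16,14)*7=98 best=135 → r--
[2,8] min(16,12)*6=72 best=135 → r--
[2,7] min(16,5)*5=25 best=135 → r--
[2,6] min(16,9)*4=36 best=135 → r--
[2,5] min(16,13)*3=39 best=135 → r--

l=2, r=4, best area=135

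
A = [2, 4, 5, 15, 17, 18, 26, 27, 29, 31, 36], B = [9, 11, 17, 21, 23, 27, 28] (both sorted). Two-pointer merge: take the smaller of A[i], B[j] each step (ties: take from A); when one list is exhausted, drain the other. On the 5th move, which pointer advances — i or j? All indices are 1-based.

j

[i=1,j=1] A[i]=2<=B[j]=9 take 2 → i++
[i=2,j=1] A[i]=4<=B[j]=9 take 4 → i++
[i=3,j=1] A[i]=5<=B[j]=9 take 5 → i++
[i=4,j=1] A[i]=15>B[j]=9 take 9 → j++
[i=4,j=2] A[i]=15>B[j]=11 take 11 → j++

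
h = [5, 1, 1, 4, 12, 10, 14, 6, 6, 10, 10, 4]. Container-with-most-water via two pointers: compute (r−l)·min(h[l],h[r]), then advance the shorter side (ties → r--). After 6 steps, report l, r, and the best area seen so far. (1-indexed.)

l=1 r=12: min(5,4)*11=44 best=44 *, r--
l=1 r=11: min(5,10)*10=50 best=50 *, l++
l=2 r=11: min(1,10)*9=9 best=50, l++
l=3 r=11: min(1,10)*8=8 best=50, l++
l=4 r=11: min(4,10)*7=28 best=50, l++
l=5 r=11: min(12,10)*6=60 best=60 *, r--

l=5, r=10, best area=60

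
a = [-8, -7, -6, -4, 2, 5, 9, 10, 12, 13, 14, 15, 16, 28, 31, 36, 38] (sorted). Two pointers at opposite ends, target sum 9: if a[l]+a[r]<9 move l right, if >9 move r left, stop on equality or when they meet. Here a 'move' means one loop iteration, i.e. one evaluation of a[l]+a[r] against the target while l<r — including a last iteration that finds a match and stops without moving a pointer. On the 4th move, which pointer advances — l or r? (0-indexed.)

r

l=0 r=16: -8+38=30 >9, r--
l=0 r=15: -8+36=28 >9, r--
l=0 r=14: -8+31=23 >9, r--
l=0 r=13: -8+28=20 >9, r--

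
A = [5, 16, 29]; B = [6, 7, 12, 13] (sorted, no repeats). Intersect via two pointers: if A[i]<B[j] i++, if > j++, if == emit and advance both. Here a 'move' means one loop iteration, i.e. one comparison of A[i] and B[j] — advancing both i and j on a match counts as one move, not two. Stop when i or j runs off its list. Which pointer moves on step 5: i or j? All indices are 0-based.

i=0 j=0: 5<6, i++
i=1 j=0: 16>6, j++
i=1 j=1: 16>7, j++
i=1 j=2: 16>12, j++
i=1 j=3: 16>13, j++

j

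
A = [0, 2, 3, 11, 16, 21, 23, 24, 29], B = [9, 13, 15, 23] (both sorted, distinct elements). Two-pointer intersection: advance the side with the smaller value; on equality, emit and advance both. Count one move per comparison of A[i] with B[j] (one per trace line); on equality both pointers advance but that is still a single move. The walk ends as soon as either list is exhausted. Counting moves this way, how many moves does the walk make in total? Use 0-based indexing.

10 moves

[i=0,j=0] 0<9 → i++
[i=1,j=0] 2<9 → i++
[i=2,j=0] 3<9 → i++
[i=3,j=0] 11>9 → j++
[i=3,j=1] 11<13 → i++
[i=4,j=1] 16>13 → j++
[i=4,j=2] 16>15 → j++
[i=4,j=3] 16<23 → i++
[i=5,j=3] 21<23 → i++
[i=6,j=3] 23==23 emit → i++,j++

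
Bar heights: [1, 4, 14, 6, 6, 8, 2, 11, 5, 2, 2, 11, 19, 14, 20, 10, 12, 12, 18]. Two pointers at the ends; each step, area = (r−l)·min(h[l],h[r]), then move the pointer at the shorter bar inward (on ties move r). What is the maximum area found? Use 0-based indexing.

max area = 224

[0,18] min(1,18)*18=18 best=18 * → l++
[1,18] min(4,18)*17=68 best=68 * → l++
[2,18] min(14,18)*16=224 best=224 * → l++
[3,18] min(6,18)*15=90 best=224 → l++
[4,18] min(6,18)*14=84 best=224 → l++
[5,18] min(8,18)*13=104 best=224 → l++
[6,18] min(2,18)*12=24 best=224 → l++
[7,18] min(11,18)*11=121 best=224 → l++
[8,18] min(5,18)*10=50 best=224 → l++
[9,18] min(2,18)*9=18 best=224 → l++
[10,18] min(2,18)*8=16 best=224 → l++
[11,18] min(11,18)*7=77 best=224 → l++
[12,18] min(19,18)*6=108 best=224 → r--
[12,17] min(19,12)*5=60 best=224 → r--
[12,16] min(19,12)*4=48 best=224 → r--
[12,15] min(19,10)*3=30 best=224 → r--
[12,14] min(19,20)*2=38 best=224 → l++
[13,14] min(14,20)*1=14 best=224 → l++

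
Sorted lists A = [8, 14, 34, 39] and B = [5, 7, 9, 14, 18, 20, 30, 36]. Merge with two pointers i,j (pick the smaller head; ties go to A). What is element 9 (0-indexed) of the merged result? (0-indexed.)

merged[9] = 34

[i=0,j=0] A[i]=8>B[j]=5 take 5 → j++
[i=0,j=1] A[i]=8>B[j]=7 take 7 → j++
[i=0,j=2] A[i]=8<=B[j]=9 take 8 → i++
[i=1,j=2] A[i]=14>B[j]=9 take 9 → j++
[i=1,j=3] A[i]=14<=B[j]=14 take 14 → i++
[i=2,j=3] A[i]=34>B[j]=14 take 14 → j++
[i=2,j=4] A[i]=34>B[j]=18 take 18 → j++
[i=2,j=5] A[i]=34>B[j]=20 take 20 → j++
[i=2,j=6] A[i]=34>B[j]=30 take 30 → j++
[i=2,j=7] A[i]=34<=B[j]=36 take 34 → i++
[i=3,j=7] A[i]=39>B[j]=36 take 36 → j++
[i=3,j=8] B done, take A[i]=39 → i++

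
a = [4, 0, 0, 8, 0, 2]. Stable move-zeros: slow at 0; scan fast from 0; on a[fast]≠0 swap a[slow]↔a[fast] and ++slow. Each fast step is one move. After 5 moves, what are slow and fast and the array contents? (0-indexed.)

slow=2, fast=5, a=[4, 8, 0, 0, 0, 2]

slow=0 fast=0: a[fast]=4≠0 swap→a[0]=4, slow++,fast++
slow=1 fast=1: a[fast]=0, fast++
slow=1 fast=2: a[fast]=0, fast++
slow=1 fast=3: a[fast]=8≠0 swap→a[1]=8, slow++,fast++
slow=2 fast=4: a[fast]=0, fast++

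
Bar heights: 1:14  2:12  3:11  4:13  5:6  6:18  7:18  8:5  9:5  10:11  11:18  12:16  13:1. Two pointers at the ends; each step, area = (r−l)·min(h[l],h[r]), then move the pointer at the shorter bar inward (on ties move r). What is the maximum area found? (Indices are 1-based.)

l=1 r=13: min(14,1)*12=12 best=12 *, r--
l=1 r=12: min(14,16)*11=154 best=154 *, l++
l=2 r=12: min(12,16)*10=120 best=154, l++
l=3 r=12: min(11,16)*9=99 best=154, l++
l=4 r=12: min(13,16)*8=104 best=154, l++
l=5 r=12: min(6,16)*7=42 best=154, l++
l=6 r=12: min(18,16)*6=96 best=154, r--
l=6 r=11: min(18,18)*5=90 best=154, r--
l=6 r=10: min(18,11)*4=44 best=154, r--
l=6 r=9: min(18,5)*3=15 best=154, r--
l=6 r=8: min(18,5)*2=10 best=154, r--
l=6 r=7: min(18,18)*1=18 best=154, r--

max area = 154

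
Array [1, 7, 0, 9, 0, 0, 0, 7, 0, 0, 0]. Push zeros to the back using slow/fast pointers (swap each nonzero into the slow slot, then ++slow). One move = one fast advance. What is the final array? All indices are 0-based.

slow=0 fast=0: a[fast]=1≠0 swap→a[0]=1, slow++,fast++
slow=1 fast=1: a[fast]=7≠0 swap→a[1]=7, slow++,fast++
slow=2 fast=2: a[fast]=0, fast++
slow=2 fast=3: a[fast]=9≠0 swap→a[2]=9, slow++,fast++
slow=3 fast=4: a[fast]=0, fast++
slow=3 fast=5: a[fast]=0, fast++
slow=3 fast=6: a[fast]=0, fast++
slow=3 fast=7: a[fast]=7≠0 swap→a[3]=7, slow++,fast++
slow=4 fast=8: a[fast]=0, fast++
slow=4 fast=9: a[fast]=0, fast++
slow=4 fast=10: a[fast]=0, fast++

[1, 7, 9, 7, 0, 0, 0, 0, 0, 0, 0]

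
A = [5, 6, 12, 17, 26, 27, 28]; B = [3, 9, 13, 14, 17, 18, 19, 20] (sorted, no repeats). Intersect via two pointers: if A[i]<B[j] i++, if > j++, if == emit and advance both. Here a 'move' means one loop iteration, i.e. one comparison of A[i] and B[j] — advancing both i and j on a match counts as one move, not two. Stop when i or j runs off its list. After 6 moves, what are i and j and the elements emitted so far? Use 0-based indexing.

i=3, j=3, emitted=[]

i=0 j=0: 5>3, j++
i=0 j=1: 5<9, i++
i=1 j=1: 6<9, i++
i=2 j=1: 12>9, j++
i=2 j=2: 12<13, i++
i=3 j=2: 17>13, j++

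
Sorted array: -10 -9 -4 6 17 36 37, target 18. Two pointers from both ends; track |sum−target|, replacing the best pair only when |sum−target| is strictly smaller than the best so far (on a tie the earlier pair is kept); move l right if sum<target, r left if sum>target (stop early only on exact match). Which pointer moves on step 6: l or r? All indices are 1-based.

l=1 r=7: -10+37=27 d=9 *, r--
l=1 r=6: -10+36=26 d=8 *, r--
l=1 r=5: -10+17=7 d=11, l++
l=2 r=5: -9+17=8 d=10, l++
l=3 r=5: -4+17=13 d=5 *, l++
l=4 r=5: 6+17=23 d=5, r--

r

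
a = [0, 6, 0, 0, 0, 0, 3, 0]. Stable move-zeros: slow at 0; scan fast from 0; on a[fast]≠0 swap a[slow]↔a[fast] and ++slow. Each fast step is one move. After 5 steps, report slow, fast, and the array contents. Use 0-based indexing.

slow=1, fast=5, a=[6, 0, 0, 0, 0, 0, 3, 0]

slow=0 fast=0: a[fast]=0, fast++
slow=0 fast=1: a[fast]=6≠0 swap→a[0]=6, slow++,fast++
slow=1 fast=2: a[fast]=0, fast++
slow=1 fast=3: a[fast]=0, fast++
slow=1 fast=4: a[fast]=0, fast++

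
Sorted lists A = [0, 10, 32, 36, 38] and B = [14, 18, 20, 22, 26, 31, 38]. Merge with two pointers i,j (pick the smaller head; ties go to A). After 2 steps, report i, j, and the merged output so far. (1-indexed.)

i=3, j=1, merged so far=[0, 10]

i=1 j=1: A[i]=0<=B[j]=14 take 0, i++
i=2 j=1: A[i]=10<=B[j]=14 take 10, i++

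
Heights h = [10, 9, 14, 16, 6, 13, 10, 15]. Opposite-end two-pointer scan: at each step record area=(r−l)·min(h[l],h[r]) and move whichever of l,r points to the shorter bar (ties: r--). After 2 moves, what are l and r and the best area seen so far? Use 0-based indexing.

[0,7] min(10,15)*7=70 best=70 * → l++
[1,7] min(9,15)*6=54 best=70 → l++

l=2, r=7, best area=70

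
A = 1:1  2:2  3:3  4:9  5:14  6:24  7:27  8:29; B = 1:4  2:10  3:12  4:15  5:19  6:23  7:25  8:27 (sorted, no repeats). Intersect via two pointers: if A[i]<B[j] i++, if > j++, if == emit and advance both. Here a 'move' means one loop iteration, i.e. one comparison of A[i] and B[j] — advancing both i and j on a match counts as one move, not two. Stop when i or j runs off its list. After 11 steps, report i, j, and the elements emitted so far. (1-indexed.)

i=6, j=7, emitted=[]

i=1 j=1: 1<4, i++
i=2 j=1: 2<4, i++
i=3 j=1: 3<4, i++
i=4 j=1: 9>4, j++
i=4 j=2: 9<10, i++
i=5 j=2: 14>10, j++
i=5 j=3: 14>12, j++
i=5 j=4: 14<15, i++
i=6 j=4: 24>15, j++
i=6 j=5: 24>19, j++
i=6 j=6: 24>23, j++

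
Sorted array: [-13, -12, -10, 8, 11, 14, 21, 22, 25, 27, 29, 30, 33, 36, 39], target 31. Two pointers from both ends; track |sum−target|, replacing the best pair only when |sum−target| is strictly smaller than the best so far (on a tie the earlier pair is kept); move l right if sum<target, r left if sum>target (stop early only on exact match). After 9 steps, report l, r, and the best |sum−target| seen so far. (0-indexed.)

[0,14] -13+39=26 d=5 * → l++
[1,14] -12+39=27 d=4 * → l++
[2,14] -10+39=29 d=2 * → l++
[3,14] 8+39=47 d=16 → r--
[3,13] 8+36=44 d=13 → r--
[3,12] 8+33=41 d=10 → r--
[3,11] 8+30=38 d=7 → r--
[3,10] 8+29=37 d=6 → r--
[3,9] 8+27=35 d=4 → r--

l=3, r=8, best |Δ|=2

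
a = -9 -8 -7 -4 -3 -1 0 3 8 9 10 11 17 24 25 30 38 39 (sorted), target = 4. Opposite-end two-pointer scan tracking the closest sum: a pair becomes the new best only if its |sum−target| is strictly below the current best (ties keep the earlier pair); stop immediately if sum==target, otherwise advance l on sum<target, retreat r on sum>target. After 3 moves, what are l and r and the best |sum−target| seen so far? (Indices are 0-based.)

l=0, r=14, best |Δ|=17

[0,17] -9+39=30 d=26 * → r--
[0,16] -9+38=29 d=25 * → r--
[0,15] -9+30=21 d=17 * → r--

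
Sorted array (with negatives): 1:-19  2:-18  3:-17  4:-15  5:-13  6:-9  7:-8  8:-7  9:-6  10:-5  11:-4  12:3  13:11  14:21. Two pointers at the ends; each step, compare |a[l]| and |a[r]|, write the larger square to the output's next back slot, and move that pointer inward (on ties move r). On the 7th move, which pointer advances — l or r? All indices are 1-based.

r

l=1 r=14: |-19|<=|21| out[14]=441, r--
l=1 r=13: |-19|>|11| out[13]=361, l++
l=2 r=13: |-18|>|11| out[12]=324, l++
l=3 r=13: |-17|>|11| out[11]=289, l++
l=4 r=13: |-15|>|11| out[10]=225, l++
l=5 r=13: |-13|>|11| out[9]=169, l++
l=6 r=13: |-9|<=|11| out[8]=121, r--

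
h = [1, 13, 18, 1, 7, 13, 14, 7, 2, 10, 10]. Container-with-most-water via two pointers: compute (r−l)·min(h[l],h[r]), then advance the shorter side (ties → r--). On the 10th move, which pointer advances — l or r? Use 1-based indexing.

r

l=1 r=11: min(1,10)*10=10 best=10 *, l++
l=2 r=11: min(13,10)*9=90 best=90 *, r--
l=2 r=10: min(13,10)*8=80 best=90, r--
l=2 r=9: min(13,2)*7=14 best=90, r--
l=2 r=8: min(13,7)*6=42 best=90, r--
l=2 r=7: min(13,14)*5=65 best=90, l++
l=3 r=7: min(18,14)*4=56 best=90, r--
l=3 r=6: min(18,13)*3=39 best=90, r--
l=3 r=5: min(18,7)*2=14 best=90, r--
l=3 r=4: min(18,1)*1=1 best=90, r--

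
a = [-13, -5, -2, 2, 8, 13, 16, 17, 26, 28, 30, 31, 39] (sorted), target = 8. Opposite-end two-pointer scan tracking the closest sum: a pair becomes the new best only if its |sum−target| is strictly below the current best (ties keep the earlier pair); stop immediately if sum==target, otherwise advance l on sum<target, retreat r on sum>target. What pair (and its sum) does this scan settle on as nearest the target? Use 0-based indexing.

pair (-5, 13) with sum 8 (|Δ|=0)

[0,12] -13+39=26 d=18 * → r--
[0,11] -13+31=18 d=10 * → r--
[0,10] -13+30=17 d=9 * → r--
[0,9] -13+28=15 d=7 * → r--
[0,8] -13+26=13 d=5 * → r--
[0,7] -13+17=4 d=4 * → l++
[1,7] -5+17=12 d=4 → r--
[1,6] -5+16=11 d=3 * → r--
[1,5] -5+13=8 d=0 * → stop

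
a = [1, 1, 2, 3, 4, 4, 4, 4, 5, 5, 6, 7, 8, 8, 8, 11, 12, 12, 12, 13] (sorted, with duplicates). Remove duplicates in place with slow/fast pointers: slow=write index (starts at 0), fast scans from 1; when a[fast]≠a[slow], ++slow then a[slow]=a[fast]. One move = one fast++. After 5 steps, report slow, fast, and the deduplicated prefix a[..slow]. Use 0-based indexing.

slow=3, fast=6, prefix=[1, 2, 3, 4]

(s=0,f=1) a[fast]=1=a[slow] dup → fast++
(s=0,f=2) a[fast]=2≠a[slow]=1 write a[1]=2 → slow++,fast++
(s=1,f=3) a[fast]=3≠a[slow]=2 write a[2]=3 → slow++,fast++
(s=2,f=4) a[fast]=4≠a[slow]=3 write a[3]=4 → slow++,fast++
(s=3,f=5) a[fast]=4=a[slow] dup → fast++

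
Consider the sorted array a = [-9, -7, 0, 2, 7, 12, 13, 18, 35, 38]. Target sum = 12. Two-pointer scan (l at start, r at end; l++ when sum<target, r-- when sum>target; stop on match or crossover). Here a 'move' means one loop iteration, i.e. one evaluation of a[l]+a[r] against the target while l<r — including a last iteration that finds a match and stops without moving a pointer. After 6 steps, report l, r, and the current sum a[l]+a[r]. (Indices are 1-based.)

[1,10] -9+38=29 >12 → r--
[1,9] -9+35=26 >12 → r--
[1,8] -9+18=9 <12 → l++
[2,8] -7+18=11 <12 → l++
[3,8] 0+18=18 >12 → r--
[3,7] 0+13=13 >12 → r--

l=3, r=6, sum=12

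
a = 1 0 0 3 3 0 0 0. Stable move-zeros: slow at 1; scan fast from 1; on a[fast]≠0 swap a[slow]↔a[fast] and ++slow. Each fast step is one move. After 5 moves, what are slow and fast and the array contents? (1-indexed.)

slow=4, fast=6, a=[1, 3, 3, 0, 0, 0, 0, 0]

(s=1,f=1) a[fast]=1≠0 swap→a[1]=1 → slow++,fast++
(s=2,f=2) a[fast]=0 → fast++
(s=2,f=3) a[fast]=0 → fast++
(s=2,f=4) a[fast]=3≠0 swap→a[2]=3 → slow++,fast++
(s=3,f=5) a[fast]=3≠0 swap→a[3]=3 → slow++,fast++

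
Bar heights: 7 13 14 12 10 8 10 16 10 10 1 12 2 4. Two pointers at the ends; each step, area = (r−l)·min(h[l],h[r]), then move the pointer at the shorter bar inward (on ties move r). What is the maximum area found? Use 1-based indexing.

max area = 120

[1,14] min(7,4)*13=52 best=52 * → r--
[1,13] min(7,2)*12=24 best=52 → r--
[1,12] min(7,12)*11=77 best=77 * → l++
[2,12] min(13,12)*10=120 best=120 * → r--
[2,11] min(13,1)*9=9 best=120 → r--
[2,10] min(13,10)*8=80 best=120 → r--
[2,9] min(13,10)*7=70 best=120 → r--
[2,8] min(13,16)*6=78 best=120 → l++
[3,8] min(14,16)*5=70 best=120 → l++
[4,8] min(12,16)*4=48 best=120 → l++
[5,8] min(10,16)*3=30 best=120 → l++
[6,8] min(8,16)*2=16 best=120 → l++
[7,8] min(10,16)*1=10 best=120 → l++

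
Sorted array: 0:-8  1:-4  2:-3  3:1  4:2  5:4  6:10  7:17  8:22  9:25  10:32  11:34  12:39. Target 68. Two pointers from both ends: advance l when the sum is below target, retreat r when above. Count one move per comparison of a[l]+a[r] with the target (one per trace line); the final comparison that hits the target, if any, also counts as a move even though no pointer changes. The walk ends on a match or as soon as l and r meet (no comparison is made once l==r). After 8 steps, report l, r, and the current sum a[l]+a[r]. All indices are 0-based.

[0,12] -8+39=31 <68 → l++
[1,12] -4+39=35 <68 → l++
[2,12] -3+39=36 <68 → l++
[3,12] 1+39=40 <68 → l++
[4,12] 2+39=41 <68 → l++
[5,12] 4+39=43 <68 → l++
[6,12] 10+39=49 <68 → l++
[7,12] 17+39=56 <68 → l++

l=8, r=12, sum=61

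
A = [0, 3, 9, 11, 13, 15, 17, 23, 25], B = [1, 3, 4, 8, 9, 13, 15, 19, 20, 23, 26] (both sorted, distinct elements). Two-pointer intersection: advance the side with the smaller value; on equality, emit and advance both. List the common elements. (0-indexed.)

intersection = [3, 9, 13, 15, 23]

i=0 j=0: 0<1, i++
i=1 j=0: 3>1, j++
i=1 j=1: 3==3 emit, i++,j++
i=2 j=2: 9>4, j++
i=2 j=3: 9>8, j++
i=2 j=4: 9==9 emit, i++,j++
i=3 j=5: 11<13, i++
i=4 j=5: 13==13 emit, i++,j++
i=5 j=6: 15==15 emit, i++,j++
i=6 j=7: 17<19, i++
i=7 j=7: 23>19, j++
i=7 j=8: 23>20, j++
i=7 j=9: 23==23 emit, i++,j++
i=8 j=10: 25<26, i++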